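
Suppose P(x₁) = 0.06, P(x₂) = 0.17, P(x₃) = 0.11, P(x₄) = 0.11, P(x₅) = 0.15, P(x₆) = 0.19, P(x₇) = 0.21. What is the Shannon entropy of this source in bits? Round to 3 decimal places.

H = −Σ pᵢ log₂ pᵢ.
−0.06·log₂(0.06) = 0.2435
−0.17·log₂(0.17) = 0.4346
−0.11·log₂(0.11) = 0.3503
−0.11·log₂(0.11) = 0.3503
−0.15·log₂(0.15) = 0.4105
−0.19·log₂(0.19) = 0.4552
−0.21·log₂(0.21) = 0.4728
Sum ≈ 2.7173 → 2.717 bits.

2.717 bits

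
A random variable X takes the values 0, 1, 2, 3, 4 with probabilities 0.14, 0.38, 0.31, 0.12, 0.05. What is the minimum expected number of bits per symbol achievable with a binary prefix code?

Repeatedly combine the two least-probable nodes; the expected code length is the sum of the merged weights.
merge 1/20 + 3/25 → 17/100
merge 7/50 + 17/100 → 31/100
merge 31/100 + 31/100 → 31/50
merge 19/50 + 31/50 → 1
L = 17/100 + 31/100 + 31/50 + 1 = 21/10 = 2.1 bits/symbol.

2.1 bits/symbol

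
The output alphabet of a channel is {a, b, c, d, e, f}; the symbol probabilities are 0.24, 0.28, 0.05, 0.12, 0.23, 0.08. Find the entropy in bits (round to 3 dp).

2.371 bits

H = −Σ pᵢ log₂ pᵢ.
−0.24·log₂(0.24) = 0.4941
−0.28·log₂(0.28) = 0.5142
−0.05·log₂(0.05) = 0.2161
−0.12·log₂(0.12) = 0.3671
−0.23·log₂(0.23) = 0.4877
−0.08·log₂(0.08) = 0.2915
Sum ≈ 2.3707 → 2.371 bits.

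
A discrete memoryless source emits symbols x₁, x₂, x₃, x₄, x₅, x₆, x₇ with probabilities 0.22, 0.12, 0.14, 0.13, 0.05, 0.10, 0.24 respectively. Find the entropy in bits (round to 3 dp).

2.670 bits

H = −Σ pᵢ log₂ pᵢ.
−0.22·log₂(0.22) = 0.4806
−0.12·log₂(0.12) = 0.3671
−0.14·log₂(0.14) = 0.3971
−0.13·log₂(0.13) = 0.3826
−0.05·log₂(0.05) = 0.2161
−0.10·log₂(0.10) = 0.3322
−0.24·log₂(0.24) = 0.4941
Sum ≈ 2.6698 → 2.670 bits.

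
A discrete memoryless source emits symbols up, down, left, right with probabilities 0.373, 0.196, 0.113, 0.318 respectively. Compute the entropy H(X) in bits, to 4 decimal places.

H = −Σ pᵢ log₂ pᵢ.
−0.373·log₂(0.373) = 0.5307
−0.196·log₂(0.196) = 0.4608
−0.113·log₂(0.113) = 0.3555
−0.318·log₂(0.318) = 0.5256
Sum ≈ 1.8726 → 1.8726 bits.

1.8726 bits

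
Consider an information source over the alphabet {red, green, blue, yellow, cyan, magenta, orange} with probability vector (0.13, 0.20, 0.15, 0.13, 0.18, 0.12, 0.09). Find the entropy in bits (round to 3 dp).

H = −Σ pᵢ log₂ pᵢ.
−0.13·log₂(0.13) = 0.3826
−0.20·log₂(0.20) = 0.4644
−0.15·log₂(0.15) = 0.4105
−0.13·log₂(0.13) = 0.3826
−0.18·log₂(0.18) = 0.4453
−0.12·log₂(0.12) = 0.3671
−0.09·log₂(0.09) = 0.3127
Sum ≈ 2.7652 → 2.765 bits.

2.765 bits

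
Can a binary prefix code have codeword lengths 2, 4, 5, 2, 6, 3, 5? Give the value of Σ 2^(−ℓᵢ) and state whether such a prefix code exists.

With common denominator 2^6 = 64: Σ 2^(−ℓᵢ) = 16/64 + 4/64 + 2/64 + 16/64 + 1/64 + 8/64 + 2/64 = 49/64 = 0.765625.
Kraft's inequality requires Σ ≤ 1; here Σ = 0.765625 ≤ 1, so such a prefix code exists.

0.765625; yes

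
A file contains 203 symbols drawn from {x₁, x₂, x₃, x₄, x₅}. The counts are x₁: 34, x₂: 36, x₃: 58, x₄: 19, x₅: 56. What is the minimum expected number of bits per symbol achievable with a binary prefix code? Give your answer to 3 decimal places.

2.261 bits/symbol

Probabilities are the counts divided by 203.
Repeatedly combine the two least-probable nodes; the expected code length is the sum of the merged weights.
merge 19/203 + 34/203 → 53/203
merge 36/203 + 53/203 → 89/203
merge 8/29 + 2/7 → 114/203
merge 89/203 + 114/203 → 1
L = 53/203 + 89/203 + 114/203 + 1 = 459/203 ≈ 2.261 bits/symbol.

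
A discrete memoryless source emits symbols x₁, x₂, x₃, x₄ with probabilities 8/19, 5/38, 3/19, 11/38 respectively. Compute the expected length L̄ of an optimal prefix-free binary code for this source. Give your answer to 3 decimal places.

Repeatedly combine the two least-probable nodes; the expected code length is the sum of the merged weights.
merge 5/38 + 3/19 → 11/38
merge 11/38 + 11/38 → 11/19
merge 8/19 + 11/19 → 1
L = 11/38 + 11/19 + 1 = 71/38 ≈ 1.868 bits/symbol.

1.868 bits/symbol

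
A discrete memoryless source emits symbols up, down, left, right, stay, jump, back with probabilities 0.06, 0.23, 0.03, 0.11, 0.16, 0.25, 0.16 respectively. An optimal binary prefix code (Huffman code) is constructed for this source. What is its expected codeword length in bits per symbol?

Repeatedly combine the two least-probable nodes; the expected code length is the sum of the merged weights.
merge 3/100 + 3/50 → 9/100
merge 9/100 + 11/100 → 1/5
merge 4/25 + 4/25 → 8/25
merge 1/5 + 23/100 → 43/100
merge 1/4 + 8/25 → 57/100
merge 43/100 + 57/100 → 1
L = 9/100 + 1/5 + 8/25 + 43/100 + 57/100 + 1 = 261/100 = 2.61 bits/symbol.

2.61 bits/symbol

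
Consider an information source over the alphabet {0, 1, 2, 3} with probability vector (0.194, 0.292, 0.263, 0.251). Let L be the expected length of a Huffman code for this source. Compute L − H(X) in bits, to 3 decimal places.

0.015 bits

Entropy H = −Σ p log₂ p ≈ 1.9849 bits.
Huffman merges: 97/500+251/1000→89/200; 263/1000+73/250→111/200; 89/200+111/200→1. L = 2 ≈ 2.0000.
L − H = 2.0000 − 1.9849 = 0.015 bits.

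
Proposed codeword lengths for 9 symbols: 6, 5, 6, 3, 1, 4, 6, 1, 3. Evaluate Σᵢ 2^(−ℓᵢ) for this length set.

With common denominator 2^6 = 64: Σ 2^(−ℓᵢ) = 1/64 + 2/64 + 1/64 + 8/64 + 32/64 + 4/64 + 1/64 + 32/64 + 8/64 = 89/64 = 1.390625.

1.390625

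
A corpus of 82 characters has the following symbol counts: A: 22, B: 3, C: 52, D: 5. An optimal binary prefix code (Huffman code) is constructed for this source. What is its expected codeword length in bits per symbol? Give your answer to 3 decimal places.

Probabilities are the counts divided by 82.
Repeatedly combine the two least-probable nodes; the expected code length is the sum of the merged weights.
merge 3/82 + 5/82 → 4/41
merge 4/41 + 11/41 → 15/41
merge 15/41 + 26/41 → 1
L = 4/41 + 15/41 + 1 = 60/41 ≈ 1.463 bits/symbol.

1.463 bits/symbol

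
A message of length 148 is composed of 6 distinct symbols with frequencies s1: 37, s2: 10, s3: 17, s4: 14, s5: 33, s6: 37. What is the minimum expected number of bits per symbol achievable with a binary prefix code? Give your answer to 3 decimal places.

Probabilities are the counts divided by 148.
Repeatedly combine the two least-probable nodes; the expected code length is the sum of the merged weights.
merge 5/74 + 7/74 → 6/37
merge 17/148 + 6/37 → 41/148
merge 33/148 + 1/4 → 35/74
merge 1/4 + 41/148 → 39/74
merge 35/74 + 39/74 → 1
L = 6/37 + 41/148 + 35/74 + 39/74 + 1 = 361/148 ≈ 2.439 bits/symbol.

2.439 bits/symbol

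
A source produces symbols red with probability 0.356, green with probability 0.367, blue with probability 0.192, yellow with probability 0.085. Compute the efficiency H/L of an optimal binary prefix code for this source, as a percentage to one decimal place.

95.3%

Entropy H = −Σ p log₂ p ≈ 1.8206 bits.
Huffman merges: 17/200+24/125→277/1000; 277/1000+89/250→633/1000; 367/1000+633/1000→1. L = 191/100 ≈ 1.9100.
Efficiency = H/L = 1.8206/1.9100 = 95.3%.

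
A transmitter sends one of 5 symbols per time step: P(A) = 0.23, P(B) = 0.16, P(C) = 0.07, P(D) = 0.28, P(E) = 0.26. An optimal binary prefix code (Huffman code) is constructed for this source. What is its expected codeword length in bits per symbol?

Repeatedly combine the two least-probable nodes; the expected code length is the sum of the merged weights.
merge 7/100 + 4/25 → 23/100
merge 23/100 + 23/100 → 23/50
merge 13/50 + 7/25 → 27/50
merge 23/50 + 27/50 → 1
L = 23/100 + 23/50 + 27/50 + 1 = 223/100 = 2.23 bits/symbol.

2.23 bits/symbol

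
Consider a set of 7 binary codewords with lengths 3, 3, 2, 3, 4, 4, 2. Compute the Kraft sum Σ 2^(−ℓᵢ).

With common denominator 2^4 = 16: Σ 2^(−ℓᵢ) = 2/16 + 2/16 + 4/16 + 2/16 + 1/16 + 1/16 + 4/16 = 16/16 = 1.

1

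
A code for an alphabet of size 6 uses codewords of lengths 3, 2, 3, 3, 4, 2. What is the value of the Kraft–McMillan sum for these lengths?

With common denominator 2^4 = 16: Σ 2^(−ℓᵢ) = 2/16 + 4/16 + 2/16 + 2/16 + 1/16 + 4/16 = 15/16 = 0.9375.

0.9375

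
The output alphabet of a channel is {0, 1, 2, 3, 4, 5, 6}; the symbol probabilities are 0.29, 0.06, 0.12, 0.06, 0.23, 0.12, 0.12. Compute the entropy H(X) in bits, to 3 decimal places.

2.594 bits

H = −Σ pᵢ log₂ pᵢ.
−0.29·log₂(0.29) = 0.5179
−0.06·log₂(0.06) = 0.2435
−0.12·log₂(0.12) = 0.3671
−0.06·log₂(0.06) = 0.2435
−0.23·log₂(0.23) = 0.4877
−0.12·log₂(0.12) = 0.3671
−0.12·log₂(0.12) = 0.3671
Sum ≈ 2.5938 → 2.594 bits.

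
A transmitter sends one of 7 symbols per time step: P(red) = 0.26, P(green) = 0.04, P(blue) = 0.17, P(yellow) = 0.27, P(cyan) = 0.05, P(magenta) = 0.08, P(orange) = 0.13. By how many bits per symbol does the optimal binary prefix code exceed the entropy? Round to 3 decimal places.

Entropy H = −Σ p log₂ p ≈ 2.5259 bits.
Huffman merges: 1/25+1/20→9/100; 2/25+9/100→17/100; 13/100+17/100→3/10; 17/100+13/50→43/100; 27/100+3/10→57/100; 43/100+57/100→1. L = 64/25 ≈ 2.5600.
L − H = 2.5600 − 2.5259 = 0.034 bits.

0.034 bits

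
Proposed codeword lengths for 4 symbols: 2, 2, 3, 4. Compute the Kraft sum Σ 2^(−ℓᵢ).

0.6875

With common denominator 2^4 = 16: Σ 2^(−ℓᵢ) = 4/16 + 4/16 + 2/16 + 1/16 = 11/16 = 0.6875.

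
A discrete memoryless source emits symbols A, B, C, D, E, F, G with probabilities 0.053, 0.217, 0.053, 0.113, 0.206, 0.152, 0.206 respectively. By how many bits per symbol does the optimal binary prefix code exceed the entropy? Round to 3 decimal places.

0.048 bits

Entropy H = −Σ p log₂ p ≈ 2.6352 bits.
Huffman merges: 53/1000+53/1000→53/500; 53/500+113/1000→219/1000; 19/125+103/500→179/500; 103/500+217/1000→423/1000; 219/1000+179/500→577/1000; 423/1000+577/1000→1. L = 2683/1000 ≈ 2.6830.
L − H = 2.6830 − 2.6352 = 0.048 bits.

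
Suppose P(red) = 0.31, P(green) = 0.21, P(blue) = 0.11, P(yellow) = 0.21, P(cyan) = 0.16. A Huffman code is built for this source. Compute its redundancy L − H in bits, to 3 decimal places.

Entropy H = −Σ p log₂ p ≈ 2.2427 bits.
Huffman merges: 11/100+4/25→27/100; 21/100+21/100→21/50; 27/100+31/100→29/50; 21/50+29/50→1. L = 227/100 ≈ 2.2700.
L − H = 2.2700 − 2.2427 = 0.027 bits.

0.027 bits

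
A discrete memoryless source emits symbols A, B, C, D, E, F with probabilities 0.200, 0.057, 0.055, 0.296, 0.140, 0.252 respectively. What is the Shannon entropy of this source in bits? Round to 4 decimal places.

2.3482 bits

H = −Σ pᵢ log₂ pᵢ.
−0.200·log₂(0.200) = 0.4644
−0.057·log₂(0.057) = 0.2356
−0.055·log₂(0.055) = 0.2301
−0.296·log₂(0.296) = 0.5199
−0.140·log₂(0.140) = 0.3971
−0.252·log₂(0.252) = 0.5011
Sum ≈ 2.3482 → 2.3482 bits.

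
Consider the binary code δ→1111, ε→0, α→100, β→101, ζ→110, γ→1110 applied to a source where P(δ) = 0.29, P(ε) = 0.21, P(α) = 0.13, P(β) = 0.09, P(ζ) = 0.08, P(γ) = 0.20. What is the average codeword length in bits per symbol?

L̄ = Σ pᵢ·ℓᵢ = 0.29·4 + 0.21·1 + 0.13·3 + 0.09·3 + 0.08·3 + 0.20·4 = 3.07 bits/symbol.

3.07 bits/symbol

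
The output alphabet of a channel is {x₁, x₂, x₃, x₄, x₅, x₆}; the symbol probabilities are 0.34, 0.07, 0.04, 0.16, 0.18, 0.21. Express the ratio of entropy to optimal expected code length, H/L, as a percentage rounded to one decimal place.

Entropy H = −Σ p log₂ p ≈ 2.3246 bits.
Huffman merges: 1/25+7/100→11/100; 11/100+4/25→27/100; 9/50+21/100→39/100; 27/100+17/50→61/100; 39/100+61/100→1. L = 119/50 ≈ 2.3800.
Efficiency = H/L = 2.3246/2.3800 = 97.7%.

97.7%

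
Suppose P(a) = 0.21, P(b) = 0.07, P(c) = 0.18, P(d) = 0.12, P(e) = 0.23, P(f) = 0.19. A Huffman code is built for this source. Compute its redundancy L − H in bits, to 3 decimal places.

Entropy H = −Σ p log₂ p ≈ 2.4966 bits.
Huffman merges: 7/100+3/25→19/100; 9/50+19/100→37/100; 19/100+21/100→2/5; 23/100+37/100→3/5; 2/5+3/5→1. L = 64/25 ≈ 2.5600.
L − H = 2.5600 − 2.4966 = 0.063 bits.

0.063 bits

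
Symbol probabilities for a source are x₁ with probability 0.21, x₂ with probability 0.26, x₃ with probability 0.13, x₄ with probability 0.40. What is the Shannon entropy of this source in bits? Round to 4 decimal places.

H = −Σ pᵢ log₂ pᵢ.
−0.21·log₂(0.21) = 0.4728
−0.26·log₂(0.26) = 0.5053
−0.13·log₂(0.13) = 0.3826
−0.40·log₂(0.40) = 0.5288
Sum ≈ 1.8895 → 1.8895 bits.

1.8895 bits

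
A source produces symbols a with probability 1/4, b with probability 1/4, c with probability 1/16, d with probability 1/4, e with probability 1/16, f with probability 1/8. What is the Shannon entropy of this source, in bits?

2.375 bits

Each probability is a power of 1/2, so log₂(1/p) is an integer.
H = Σ p·log₂(1/p) = 1/4·2 + 1/4·2 + 1/16·4 + 1/4·2 + 1/16·4 + 1/8·3 = 2.375 bits.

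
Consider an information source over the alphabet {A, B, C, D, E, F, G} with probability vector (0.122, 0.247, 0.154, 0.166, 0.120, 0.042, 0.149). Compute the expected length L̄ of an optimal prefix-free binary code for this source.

Repeatedly combine the two least-probable nodes; the expected code length is the sum of the merged weights.
merge 21/500 + 3/25 → 81/500
merge 61/500 + 149/1000 → 271/1000
merge 77/500 + 81/500 → 79/250
merge 83/500 + 247/1000 → 413/1000
merge 271/1000 + 79/250 → 587/1000
merge 413/1000 + 587/1000 → 1
L = 81/500 + 271/1000 + 79/250 + 413/1000 + 587/1000 + 1 = 2749/1000 = 2.749 bits/symbol.

2.749 bits/symbol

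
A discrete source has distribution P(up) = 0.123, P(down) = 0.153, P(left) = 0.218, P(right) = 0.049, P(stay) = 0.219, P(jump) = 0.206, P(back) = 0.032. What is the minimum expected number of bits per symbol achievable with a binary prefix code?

Repeatedly combine the two least-probable nodes; the expected code length is the sum of the merged weights.
merge 4/125 + 49/1000 → 81/1000
merge 81/1000 + 123/1000 → 51/250
merge 153/1000 + 51/250 → 357/1000
merge 103/500 + 109/500 → 53/125
merge 219/1000 + 357/1000 → 72/125
merge 53/125 + 72/125 → 1
L = 81/1000 + 51/250 + 357/1000 + 53/125 + 72/125 + 1 = 1321/500 = 2.642 bits/symbol.

2.642 bits/symbol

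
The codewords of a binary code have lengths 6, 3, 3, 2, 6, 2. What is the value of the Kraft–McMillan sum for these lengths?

With common denominator 2^6 = 64: Σ 2^(−ℓᵢ) = 1/64 + 8/64 + 8/64 + 16/64 + 1/64 + 16/64 = 50/64 = 0.78125.

0.78125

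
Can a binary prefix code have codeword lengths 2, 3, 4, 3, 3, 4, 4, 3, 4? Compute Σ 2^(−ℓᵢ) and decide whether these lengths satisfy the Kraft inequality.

1; yes

With common denominator 2^4 = 16: Σ 2^(−ℓᵢ) = 4/16 + 2/16 + 1/16 + 2/16 + 2/16 + 1/16 + 1/16 + 2/16 + 1/16 = 16/16 = 1.
Kraft's inequality requires Σ ≤ 1; here Σ = 1 ≤ 1, so such a prefix code exists.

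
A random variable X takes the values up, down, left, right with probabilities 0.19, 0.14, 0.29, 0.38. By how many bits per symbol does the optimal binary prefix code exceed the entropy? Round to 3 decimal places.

0.049 bits

Entropy H = −Σ p log₂ p ≈ 1.9007 bits.
Huffman merges: 7/50+19/100→33/100; 29/100+33/100→31/50; 19/50+31/50→1. L = 39/20 ≈ 1.9500.
L − H = 1.9500 − 1.9007 = 0.049 bits.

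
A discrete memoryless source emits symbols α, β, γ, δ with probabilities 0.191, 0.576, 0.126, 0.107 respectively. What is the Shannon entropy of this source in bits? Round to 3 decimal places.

1.636 bits

H = −Σ pᵢ log₂ pᵢ.
−0.191·log₂(0.191) = 0.4562
−0.576·log₂(0.576) = 0.4584
−0.126·log₂(0.126) = 0.3766
−0.107·log₂(0.107) = 0.3450
Sum ≈ 1.6361 → 1.636 bits.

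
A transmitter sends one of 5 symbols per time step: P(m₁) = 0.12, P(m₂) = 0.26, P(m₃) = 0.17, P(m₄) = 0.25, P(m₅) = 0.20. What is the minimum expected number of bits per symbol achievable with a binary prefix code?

Repeatedly combine the two least-probable nodes; the expected code length is the sum of the merged weights.
merge 3/25 + 17/100 → 29/100
merge 1/5 + 1/4 → 9/20
merge 13/50 + 29/100 → 11/20
merge 9/20 + 11/20 → 1
L = 29/100 + 9/20 + 11/20 + 1 = 229/100 = 2.29 bits/symbol.

2.29 bits/symbol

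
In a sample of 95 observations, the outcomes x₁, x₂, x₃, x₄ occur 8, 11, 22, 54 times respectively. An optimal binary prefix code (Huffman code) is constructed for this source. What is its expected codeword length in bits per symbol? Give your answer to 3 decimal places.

Probabilities are the counts divided by 95.
Repeatedly combine the two least-probable nodes; the expected code length is the sum of the merged weights.
merge 8/95 + 11/95 → 1/5
merge 1/5 + 22/95 → 41/95
merge 41/95 + 54/95 → 1
L = 1/5 + 41/95 + 1 = 31/19 ≈ 1.632 bits/symbol.

1.632 bits/symbol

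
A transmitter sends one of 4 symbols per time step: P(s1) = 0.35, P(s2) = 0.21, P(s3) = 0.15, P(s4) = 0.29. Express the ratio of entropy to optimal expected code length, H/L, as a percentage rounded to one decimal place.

96.6%

Entropy H = −Σ p log₂ p ≈ 1.9314 bits.
Huffman merges: 3/20+21/100→9/25; 29/100+7/20→16/25; 9/25+16/25→1. L = 2 ≈ 2.0000.
Efficiency = H/L = 1.9314/2.0000 = 96.6%.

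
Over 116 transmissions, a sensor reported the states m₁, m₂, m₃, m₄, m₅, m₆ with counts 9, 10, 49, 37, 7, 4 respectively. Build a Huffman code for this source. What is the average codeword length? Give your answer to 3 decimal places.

2.095 bits/symbol

Probabilities are the counts divided by 116.
Repeatedly combine the two least-probable nodes; the expected code length is the sum of the merged weights.
merge 1/29 + 7/116 → 11/116
merge 9/116 + 5/58 → 19/116
merge 11/116 + 19/116 → 15/58
merge 15/58 + 37/116 → 67/116
merge 49/116 + 67/116 → 1
L = 11/116 + 19/116 + 15/58 + 67/116 + 1 = 243/116 ≈ 2.095 bits/symbol.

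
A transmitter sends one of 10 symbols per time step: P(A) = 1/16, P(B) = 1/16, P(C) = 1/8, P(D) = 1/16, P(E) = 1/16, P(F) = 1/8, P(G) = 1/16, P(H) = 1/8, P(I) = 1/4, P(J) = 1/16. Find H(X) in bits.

3.125 bits

Each probability is a power of 1/2, so log₂(1/p) is an integer.
H = Σ p·log₂(1/p) = 1/16·4 + 1/16·4 + 1/8·3 + 1/16·4 + 1/16·4 + 1/8·3 + 1/16·4 + 1/8·3 + 1/4·2 + 1/16·4 = 3.125 bits.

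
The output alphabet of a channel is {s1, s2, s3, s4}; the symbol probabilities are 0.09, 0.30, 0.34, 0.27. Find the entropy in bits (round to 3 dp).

H = −Σ pᵢ log₂ pᵢ.
−0.09·log₂(0.09) = 0.3127
−0.30·log₂(0.30) = 0.5211
−0.34·log₂(0.34) = 0.5292
−0.27·log₂(0.27) = 0.5100
Sum ≈ 1.8729 → 1.873 bits.

1.873 bits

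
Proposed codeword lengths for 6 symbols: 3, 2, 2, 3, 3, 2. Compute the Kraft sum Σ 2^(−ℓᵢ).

With common denominator 2^3 = 8: Σ 2^(−ℓᵢ) = 1/8 + 2/8 + 2/8 + 1/8 + 1/8 + 2/8 = 9/8 = 1.125.

1.125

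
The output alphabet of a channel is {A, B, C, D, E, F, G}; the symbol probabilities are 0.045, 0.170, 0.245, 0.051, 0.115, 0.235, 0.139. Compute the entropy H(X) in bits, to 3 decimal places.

H = −Σ pᵢ log₂ pᵢ.
−0.045·log₂(0.045) = 0.2013
−0.170·log₂(0.170) = 0.4346
−0.245·log₂(0.245) = 0.4971
−0.051·log₂(0.051) = 0.2190
−0.115·log₂(0.115) = 0.3588
−0.235·log₂(0.235) = 0.4910
−0.139·log₂(0.139) = 0.3957
Sum ≈ 2.5975 → 2.598 bits.

2.598 bits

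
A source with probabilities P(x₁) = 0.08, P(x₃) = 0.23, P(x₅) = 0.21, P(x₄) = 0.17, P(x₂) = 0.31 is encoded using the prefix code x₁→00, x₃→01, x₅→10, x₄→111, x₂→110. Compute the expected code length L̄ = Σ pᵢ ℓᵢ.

L̄ = Σ pᵢ·ℓᵢ = 0.08·2 + 0.23·2 + 0.21·2 + 0.17·3 + 0.31·3 = 2.48 bits/symbol.

2.48 bits/symbol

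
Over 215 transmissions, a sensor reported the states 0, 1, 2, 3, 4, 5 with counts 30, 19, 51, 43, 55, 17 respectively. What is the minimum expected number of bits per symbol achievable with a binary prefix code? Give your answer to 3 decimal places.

2.474 bits/symbol

Probabilities are the counts divided by 215.
Repeatedly combine the two least-probable nodes; the expected code length is the sum of the merged weights.
merge 17/215 + 19/215 → 36/215
merge 6/43 + 36/215 → 66/215
merge 1/5 + 51/215 → 94/215
merge 11/43 + 66/215 → 121/215
merge 94/215 + 121/215 → 1
L = 36/215 + 66/215 + 94/215 + 121/215 + 1 = 532/215 ≈ 2.474 bits/symbol.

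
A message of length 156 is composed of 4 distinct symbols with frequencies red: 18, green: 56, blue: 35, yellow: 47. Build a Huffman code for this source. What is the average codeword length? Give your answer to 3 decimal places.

1.981 bits/symbol

Probabilities are the counts divided by 156.
Repeatedly combine the two least-probable nodes; the expected code length is the sum of the merged weights.
merge 3/26 + 35/156 → 53/156
merge 47/156 + 53/156 → 25/39
merge 14/39 + 25/39 → 1
L = 53/156 + 25/39 + 1 = 103/52 ≈ 1.981 bits/symbol.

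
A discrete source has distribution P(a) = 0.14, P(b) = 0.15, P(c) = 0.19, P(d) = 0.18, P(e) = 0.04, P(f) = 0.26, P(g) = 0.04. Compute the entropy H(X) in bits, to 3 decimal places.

H = −Σ pᵢ log₂ pᵢ.
−0.14·log₂(0.14) = 0.3971
−0.15·log₂(0.15) = 0.4105
−0.19·log₂(0.19) = 0.4552
−0.18·log₂(0.18) = 0.4453
−0.04·log₂(0.04) = 0.1858
−0.26·log₂(0.26) = 0.5053
−0.04·log₂(0.04) = 0.1858
Sum ≈ 2.5850 → 2.585 bits.

2.585 bits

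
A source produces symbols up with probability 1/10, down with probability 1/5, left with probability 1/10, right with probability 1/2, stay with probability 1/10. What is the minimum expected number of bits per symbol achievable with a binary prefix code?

2 bits/symbol

Repeatedly combine the two least-probable nodes; the expected code length is the sum of the merged weights.
merge 1/10 + 1/10 → 1/5
merge 1/10 + 1/5 → 3/10
merge 1/5 + 3/10 → 1/2
merge 1/2 + 1/2 → 1
L = 1/5 + 3/10 + 1/2 + 1 = 2 bits/symbol.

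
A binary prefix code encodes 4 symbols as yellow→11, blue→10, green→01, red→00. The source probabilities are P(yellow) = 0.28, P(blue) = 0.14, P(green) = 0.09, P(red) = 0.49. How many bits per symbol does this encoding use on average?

L̄ = Σ pᵢ·ℓᵢ = 0.28·2 + 0.14·2 + 0.09·2 + 0.49·2 = 2 bits/symbol.

2 bits/symbol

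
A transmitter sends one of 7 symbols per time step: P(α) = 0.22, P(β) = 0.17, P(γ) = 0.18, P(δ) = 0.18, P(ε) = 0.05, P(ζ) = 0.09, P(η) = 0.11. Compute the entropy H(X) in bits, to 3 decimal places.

H = −Σ pᵢ log₂ pᵢ.
−0.22·log₂(0.22) = 0.4806
−0.17·log₂(0.17) = 0.4346
−0.18·log₂(0.18) = 0.4453
−0.18·log₂(0.18) = 0.4453
−0.05·log₂(0.05) = 0.2161
−0.09·log₂(0.09) = 0.3127
−0.11·log₂(0.11) = 0.3503
Sum ≈ 2.6848 → 2.685 bits.

2.685 bits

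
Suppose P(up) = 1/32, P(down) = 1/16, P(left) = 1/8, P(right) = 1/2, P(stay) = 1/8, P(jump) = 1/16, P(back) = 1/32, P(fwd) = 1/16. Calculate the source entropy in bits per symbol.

Each probability is a power of 1/2, so log₂(1/p) is an integer.
H = Σ p·log₂(1/p) = 1/32·5 + 1/16·4 + 1/8·3 + 1/2·1 + 1/8·3 + 1/16·4 + 1/32·5 + 1/16·4 = 2.3125 bits.

2.3125 bits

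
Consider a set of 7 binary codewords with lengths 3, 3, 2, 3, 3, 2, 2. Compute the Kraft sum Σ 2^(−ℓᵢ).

1.25

With common denominator 2^3 = 8: Σ 2^(−ℓᵢ) = 1/8 + 1/8 + 2/8 + 1/8 + 1/8 + 2/8 + 2/8 = 10/8 = 1.25.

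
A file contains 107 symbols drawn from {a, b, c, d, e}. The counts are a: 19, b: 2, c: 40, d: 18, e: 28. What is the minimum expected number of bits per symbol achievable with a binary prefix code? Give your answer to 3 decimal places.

2.178 bits/symbol

Probabilities are the counts divided by 107.
Repeatedly combine the two least-probable nodes; the expected code length is the sum of the merged weights.
merge 2/107 + 18/107 → 20/107
merge 19/107 + 20/107 → 39/107
merge 28/107 + 39/107 → 67/107
merge 40/107 + 67/107 → 1
L = 20/107 + 39/107 + 67/107 + 1 = 233/107 ≈ 2.178 bits/symbol.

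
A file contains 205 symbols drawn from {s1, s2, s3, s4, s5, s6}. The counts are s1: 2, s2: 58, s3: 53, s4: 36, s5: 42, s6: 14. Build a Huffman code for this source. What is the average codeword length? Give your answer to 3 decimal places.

Probabilities are the counts divided by 205.
Repeatedly combine the two least-probable nodes; the expected code length is the sum of the merged weights.
merge 2/205 + 14/205 → 16/205
merge 16/205 + 36/205 → 52/205
merge 42/205 + 52/205 → 94/205
merge 53/205 + 58/205 → 111/205
merge 94/205 + 111/205 → 1
L = 16/205 + 52/205 + 94/205 + 111/205 + 1 = 478/205 ≈ 2.332 bits/symbol.

2.332 bits/symbol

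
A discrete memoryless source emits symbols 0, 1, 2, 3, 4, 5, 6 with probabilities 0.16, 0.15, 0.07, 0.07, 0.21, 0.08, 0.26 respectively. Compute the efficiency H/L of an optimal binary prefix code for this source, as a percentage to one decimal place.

98.9%

Entropy H = −Σ p log₂ p ≈ 2.6403 bits.
Huffman merges: 7/100+7/100→7/50; 2/25+7/50→11/50; 3/20+4/25→31/100; 21/100+11/50→43/100; 13/50+31/100→57/100; 43/100+57/100→1. L = 267/100 ≈ 2.6700.
Efficiency = H/L = 2.6403/2.6700 = 98.9%.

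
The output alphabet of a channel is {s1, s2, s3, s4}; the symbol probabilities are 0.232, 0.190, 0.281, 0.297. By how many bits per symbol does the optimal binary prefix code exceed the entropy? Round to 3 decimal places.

0.021 bits

Entropy H = −Σ p log₂ p ≈ 1.9790 bits.
Huffman merges: 19/100+29/125→211/500; 281/1000+297/1000→289/500; 211/500+289/500→1. L = 2 ≈ 2.0000.
L − H = 2.0000 − 1.9790 = 0.021 bits.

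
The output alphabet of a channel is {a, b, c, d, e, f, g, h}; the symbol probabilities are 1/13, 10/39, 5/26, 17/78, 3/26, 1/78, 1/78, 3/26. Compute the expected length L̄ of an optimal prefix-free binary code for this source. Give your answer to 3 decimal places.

Repeatedly combine the two least-probable nodes; the expected code length is the sum of the merged weights.
merge 1/78 + 1/78 → 1/39
merge 1/39 + 1/13 → 4/39
merge 4/39 + 3/26 → 17/78
merge 3/26 + 5/26 → 4/13
merge 17/78 + 17/78 → 17/39
merge 10/39 + 4/13 → 22/39
merge 17/39 + 22/39 → 1
L = 1/39 + 4/39 + 17/78 + 4/13 + 17/39 + 22/39 + 1 = 69/26 ≈ 2.654 bits/symbol.

2.654 bits/symbol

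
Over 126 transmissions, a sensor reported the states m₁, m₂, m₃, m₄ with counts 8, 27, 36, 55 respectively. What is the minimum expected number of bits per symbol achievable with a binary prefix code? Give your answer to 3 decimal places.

Probabilities are the counts divided by 126.
Repeatedly combine the two least-probable nodes; the expected code length is the sum of the merged weights.
merge 4/63 + 3/14 → 5/18
merge 5/18 + 2/7 → 71/126
merge 55/126 + 71/126 → 1
L = 5/18 + 71/126 + 1 = 116/63 ≈ 1.841 bits/symbol.

1.841 bits/symbol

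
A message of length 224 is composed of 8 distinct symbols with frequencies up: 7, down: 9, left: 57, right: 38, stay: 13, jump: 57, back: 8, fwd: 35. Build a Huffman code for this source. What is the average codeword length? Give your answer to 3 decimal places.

2.652 bits/symbol

Probabilities are the counts divided by 224.
Repeatedly combine the two least-probable nodes; the expected code length is the sum of the merged weights.
merge 1/32 + 1/28 → 15/224
merge 9/224 + 13/224 → 11/112
merge 15/224 + 11/112 → 37/224
merge 5/32 + 37/224 → 9/28
merge 19/112 + 57/224 → 95/224
merge 57/224 + 9/28 → 129/224
merge 95/224 + 129/224 → 1
L = 15/224 + 11/112 + 37/224 + 9/28 + 95/224 + 129/224 + 1 = 297/112 ≈ 2.652 bits/symbol.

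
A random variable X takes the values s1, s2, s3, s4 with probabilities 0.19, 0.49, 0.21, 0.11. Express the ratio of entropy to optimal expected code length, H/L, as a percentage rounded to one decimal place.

98.5%

Entropy H = −Σ p log₂ p ≈ 1.7826 bits.
Huffman merges: 11/100+19/100→3/10; 21/100+3/10→51/100; 49/100+51/100→1. L = 181/100 ≈ 1.8100.
Efficiency = H/L = 1.7826/1.8100 = 98.5%.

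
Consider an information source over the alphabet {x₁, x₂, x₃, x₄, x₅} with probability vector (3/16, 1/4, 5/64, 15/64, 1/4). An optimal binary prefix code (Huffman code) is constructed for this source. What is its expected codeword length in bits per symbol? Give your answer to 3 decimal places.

2.266 bits/symbol

Repeatedly combine the two least-probable nodes; the expected code length is the sum of the merged weights.
merge 5/64 + 3/16 → 17/64
merge 15/64 + 1/4 → 31/64
merge 1/4 + 17/64 → 33/64
merge 31/64 + 33/64 → 1
L = 17/64 + 31/64 + 33/64 + 1 = 145/64 ≈ 2.266 bits/symbol.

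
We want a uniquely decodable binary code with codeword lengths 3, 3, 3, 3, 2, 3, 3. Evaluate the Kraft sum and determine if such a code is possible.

1; yes

With common denominator 2^3 = 8: Σ 2^(−ℓᵢ) = 1/8 + 1/8 + 1/8 + 1/8 + 2/8 + 1/8 + 1/8 = 8/8 = 1.
Kraft's inequality requires Σ ≤ 1; here Σ = 1 ≤ 1, so such a prefix code exists.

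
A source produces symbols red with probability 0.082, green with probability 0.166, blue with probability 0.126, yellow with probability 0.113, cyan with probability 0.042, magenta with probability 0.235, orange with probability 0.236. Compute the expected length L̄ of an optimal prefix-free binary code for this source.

2.653 bits/symbol

Repeatedly combine the two least-probable nodes; the expected code length is the sum of the merged weights.
merge 21/500 + 41/500 → 31/250
merge 113/1000 + 31/250 → 237/1000
merge 63/500 + 83/500 → 73/250
merge 47/200 + 59/250 → 471/1000
merge 237/1000 + 73/250 → 529/1000
merge 471/1000 + 529/1000 → 1
L = 31/250 + 237/1000 + 73/250 + 471/1000 + 529/1000 + 1 = 2653/1000 = 2.653 bits/symbol.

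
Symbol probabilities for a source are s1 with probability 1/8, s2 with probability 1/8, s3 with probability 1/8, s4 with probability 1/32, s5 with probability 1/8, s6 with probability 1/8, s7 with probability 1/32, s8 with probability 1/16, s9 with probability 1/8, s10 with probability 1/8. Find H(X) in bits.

3.1875 bits

Each probability is a power of 1/2, so log₂(1/p) is an integer.
H = Σ p·log₂(1/p) = 1/8·3 + 1/8·3 + 1/8·3 + 1/32·5 + 1/8·3 + 1/8·3 + 1/32·5 + 1/16·4 + 1/8·3 + 1/8·3 = 3.1875 bits.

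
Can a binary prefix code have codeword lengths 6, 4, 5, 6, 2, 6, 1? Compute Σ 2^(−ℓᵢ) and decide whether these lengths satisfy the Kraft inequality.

With common denominator 2^6 = 64: Σ 2^(−ℓᵢ) = 1/64 + 4/64 + 2/64 + 1/64 + 16/64 + 1/64 + 32/64 = 57/64 = 0.890625.
Kraft's inequality requires Σ ≤ 1; here Σ = 0.890625 ≤ 1, so such a prefix code exists.

0.890625; yes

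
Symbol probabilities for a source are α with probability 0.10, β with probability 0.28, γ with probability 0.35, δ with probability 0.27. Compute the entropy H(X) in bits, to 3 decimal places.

H = −Σ pᵢ log₂ pᵢ.
−0.10·log₂(0.10) = 0.3322
−0.28·log₂(0.28) = 0.5142
−0.35·log₂(0.35) = 0.5301
−0.27·log₂(0.27) = 0.5100
Sum ≈ 1.8865 → 1.887 bits.

1.887 bits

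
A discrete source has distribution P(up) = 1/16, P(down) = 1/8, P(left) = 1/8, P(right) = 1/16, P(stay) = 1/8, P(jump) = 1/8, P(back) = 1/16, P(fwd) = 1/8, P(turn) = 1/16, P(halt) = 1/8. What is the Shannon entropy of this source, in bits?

Each probability is a power of 1/2, so log₂(1/p) is an integer.
H = Σ p·log₂(1/p) = 1/16·4 + 1/8·3 + 1/8·3 + 1/16·4 + 1/8·3 + 1/8·3 + 1/16·4 + 1/8·3 + 1/16·4 + 1/8·3 = 3.25 bits.

3.25 bits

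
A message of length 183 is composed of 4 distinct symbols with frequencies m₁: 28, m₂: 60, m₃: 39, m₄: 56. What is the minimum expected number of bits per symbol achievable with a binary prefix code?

Probabilities are the counts divided by 183.
Repeatedly combine the two least-probable nodes; the expected code length is the sum of the merged weights.
merge 28/183 + 13/61 → 67/183
merge 56/183 + 20/61 → 116/183
merge 67/183 + 116/183 → 1
L = 67/183 + 116/183 + 1 = 2 bits/symbol.

2 bits/symbol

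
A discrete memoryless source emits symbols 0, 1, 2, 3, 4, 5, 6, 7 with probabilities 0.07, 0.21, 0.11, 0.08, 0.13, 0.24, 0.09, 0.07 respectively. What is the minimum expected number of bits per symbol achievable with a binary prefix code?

2.86 bits/symbol

Repeatedly combine the two least-probable nodes; the expected code length is the sum of the merged weights.
merge 7/100 + 7/100 → 7/50
merge 2/25 + 9/100 → 17/100
merge 11/100 + 13/100 → 6/25
merge 7/50 + 17/100 → 31/100
merge 21/100 + 6/25 → 9/20
merge 6/25 + 31/100 → 11/20
merge 9/20 + 11/20 → 1
L = 7/50 + 17/100 + 6/25 + 31/100 + 9/20 + 11/20 + 1 = 143/50 = 2.86 bits/symbol.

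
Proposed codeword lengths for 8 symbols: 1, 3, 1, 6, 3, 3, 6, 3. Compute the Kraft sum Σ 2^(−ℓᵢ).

With common denominator 2^6 = 64: Σ 2^(−ℓᵢ) = 32/64 + 8/64 + 32/64 + 1/64 + 8/64 + 8/64 + 1/64 + 8/64 = 98/64 = 1.53125.

1.53125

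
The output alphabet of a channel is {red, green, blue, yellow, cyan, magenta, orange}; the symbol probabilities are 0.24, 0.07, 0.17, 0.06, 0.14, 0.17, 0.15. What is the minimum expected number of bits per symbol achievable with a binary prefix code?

Repeatedly combine the two least-probable nodes; the expected code length is the sum of the merged weights.
merge 3/50 + 7/100 → 13/100
merge 13/100 + 7/50 → 27/100
merge 3/20 + 17/100 → 8/25
merge 17/100 + 6/25 → 41/100
merge 27/100 + 8/25 → 59/100
merge 41/100 + 59/100 → 1
L = 13/100 + 27/100 + 8/25 + 41/100 + 59/100 + 1 = 68/25 = 2.72 bits/symbol.

2.72 bits/symbol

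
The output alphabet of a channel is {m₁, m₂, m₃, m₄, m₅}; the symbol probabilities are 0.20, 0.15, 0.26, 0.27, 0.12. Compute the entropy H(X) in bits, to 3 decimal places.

2.257 bits

H = −Σ pᵢ log₂ pᵢ.
−0.20·log₂(0.20) = 0.4644
−0.15·log₂(0.15) = 0.4105
−0.26·log₂(0.26) = 0.5053
−0.27·log₂(0.27) = 0.5100
−0.12·log₂(0.12) = 0.3671
Sum ≈ 2.2573 → 2.257 bits.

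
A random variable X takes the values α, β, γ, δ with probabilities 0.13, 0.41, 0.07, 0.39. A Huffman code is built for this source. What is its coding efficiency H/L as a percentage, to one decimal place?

95.4%

Entropy H = −Σ p log₂ p ≈ 1.7084 bits.
Huffman merges: 7/100+13/100→1/5; 1/5+39/100→59/100; 41/100+59/100→1. L = 179/100 ≈ 1.7900.
Efficiency = H/L = 1.7084/1.7900 = 95.4%.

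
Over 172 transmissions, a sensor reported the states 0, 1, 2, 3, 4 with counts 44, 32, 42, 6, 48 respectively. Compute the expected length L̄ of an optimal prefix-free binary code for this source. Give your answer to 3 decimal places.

Probabilities are the counts divided by 172.
Repeatedly combine the two least-probable nodes; the expected code length is the sum of the merged weights.
merge 3/86 + 8/43 → 19/86
merge 19/86 + 21/86 → 20/43
merge 11/43 + 12/43 → 23/43
merge 20/43 + 23/43 → 1
L = 19/86 + 20/43 + 23/43 + 1 = 191/86 ≈ 2.221 bits/symbol.

2.221 bits/symbol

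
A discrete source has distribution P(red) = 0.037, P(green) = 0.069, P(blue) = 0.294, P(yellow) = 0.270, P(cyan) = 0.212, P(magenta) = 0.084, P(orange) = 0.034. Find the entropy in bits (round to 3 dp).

2.412 bits

H = −Σ pᵢ log₂ pᵢ.
−0.037·log₂(0.037) = 0.1760
−0.069·log₂(0.069) = 0.2662
−0.294·log₂(0.294) = 0.5192
−0.270·log₂(0.270) = 0.5100
−0.212·log₂(0.212) = 0.4744
−0.084·log₂(0.084) = 0.3002
−0.034·log₂(0.034) = 0.1659
Sum ≈ 2.4119 → 2.412 bits.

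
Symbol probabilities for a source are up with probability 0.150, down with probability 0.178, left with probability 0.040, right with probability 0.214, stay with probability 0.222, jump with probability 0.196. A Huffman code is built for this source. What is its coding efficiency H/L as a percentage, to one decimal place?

Entropy H = −Σ p log₂ p ≈ 2.4584 bits.
Huffman merges: 1/25+3/20→19/100; 89/500+19/100→46/125; 49/250+107/500→41/100; 111/500+46/125→59/100; 41/100+59/100→1. L = 1279/500 ≈ 2.5580.
Efficiency = H/L = 2.4584/2.5580 = 96.1%.

96.1%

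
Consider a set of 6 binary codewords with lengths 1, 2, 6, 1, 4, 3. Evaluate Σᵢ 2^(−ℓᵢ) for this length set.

With common denominator 2^6 = 64: Σ 2^(−ℓᵢ) = 32/64 + 16/64 + 1/64 + 32/64 + 4/64 + 8/64 = 93/64 = 1.453125.

1.453125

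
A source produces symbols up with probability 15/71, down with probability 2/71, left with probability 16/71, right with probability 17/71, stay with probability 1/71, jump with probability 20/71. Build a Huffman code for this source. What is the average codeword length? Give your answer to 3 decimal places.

2.296 bits/symbol

Repeatedly combine the two least-probable nodes; the expected code length is the sum of the merged weights.
merge 1/71 + 2/71 → 3/71
merge 3/71 + 15/71 → 18/71
merge 16/71 + 17/71 → 33/71
merge 18/71 + 20/71 → 38/71
merge 33/71 + 38/71 → 1
L = 3/71 + 18/71 + 33/71 + 38/71 + 1 = 163/71 ≈ 2.296 bits/symbol.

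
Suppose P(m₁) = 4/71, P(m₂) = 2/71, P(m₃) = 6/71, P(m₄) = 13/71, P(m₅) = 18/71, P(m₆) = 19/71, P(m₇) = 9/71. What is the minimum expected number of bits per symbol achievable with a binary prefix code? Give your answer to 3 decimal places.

2.549 bits/symbol

Repeatedly combine the two least-probable nodes; the expected code length is the sum of the merged weights.
merge 2/71 + 4/71 → 6/71
merge 6/71 + 6/71 → 12/71
merge 9/71 + 12/71 → 21/71
merge 13/71 + 18/71 → 31/71
merge 19/71 + 21/71 → 40/71
merge 31/71 + 40/71 → 1
L = 6/71 + 12/71 + 21/71 + 31/71 + 40/71 + 1 = 181/71 ≈ 2.549 bits/symbol.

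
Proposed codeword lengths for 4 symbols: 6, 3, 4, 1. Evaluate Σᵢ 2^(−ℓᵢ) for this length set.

0.703125

With common denominator 2^6 = 64: Σ 2^(−ℓᵢ) = 1/64 + 8/64 + 4/64 + 32/64 = 45/64 = 0.703125.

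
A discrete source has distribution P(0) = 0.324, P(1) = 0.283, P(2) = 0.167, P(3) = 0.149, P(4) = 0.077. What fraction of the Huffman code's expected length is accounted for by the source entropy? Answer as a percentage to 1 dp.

97.4%

Entropy H = −Σ p log₂ p ≈ 2.1675 bits.
Huffman merges: 77/1000+149/1000→113/500; 167/1000+113/500→393/1000; 283/1000+81/250→607/1000; 393/1000+607/1000→1. L = 1113/500 ≈ 2.2260.
Efficiency = H/L = 2.1675/2.2260 = 97.4%.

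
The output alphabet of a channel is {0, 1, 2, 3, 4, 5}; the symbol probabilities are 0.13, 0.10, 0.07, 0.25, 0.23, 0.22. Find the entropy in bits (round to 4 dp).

2.4516 bits

H = −Σ pᵢ log₂ pᵢ.
−0.13·log₂(0.13) = 0.3826
−0.10·log₂(0.10) = 0.3322
−0.07·log₂(0.07) = 0.2686
−0.25·log₂(0.25) = 0.5000
−0.23·log₂(0.23) = 0.4877
−0.22·log₂(0.22) = 0.4806
Sum ≈ 2.4516 → 2.4516 bits.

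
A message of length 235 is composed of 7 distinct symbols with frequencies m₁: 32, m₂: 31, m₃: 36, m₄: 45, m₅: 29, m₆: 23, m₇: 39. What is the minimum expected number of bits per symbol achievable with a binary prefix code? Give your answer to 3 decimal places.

Probabilities are the counts divided by 235.
Repeatedly combine the two least-probable nodes; the expected code length is the sum of the merged weights.
merge 23/235 + 29/235 → 52/235
merge 31/235 + 32/235 → 63/235
merge 36/235 + 39/235 → 15/47
merge 9/47 + 52/235 → 97/235
merge 63/235 + 15/47 → 138/235
merge 97/235 + 138/235 → 1
L = 52/235 + 63/235 + 15/47 + 97/235 + 138/235 + 1 = 132/47 ≈ 2.809 bits/symbol.

2.809 bits/symbol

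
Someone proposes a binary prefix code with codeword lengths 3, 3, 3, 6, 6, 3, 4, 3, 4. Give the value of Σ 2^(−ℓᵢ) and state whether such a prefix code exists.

0.78125; yes

With common denominator 2^6 = 64: Σ 2^(−ℓᵢ) = 8/64 + 8/64 + 8/64 + 1/64 + 1/64 + 8/64 + 4/64 + 8/64 + 4/64 = 50/64 = 0.78125.
Kraft's inequality requires Σ ≤ 1; here Σ = 0.78125 ≤ 1, so such a prefix code exists.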